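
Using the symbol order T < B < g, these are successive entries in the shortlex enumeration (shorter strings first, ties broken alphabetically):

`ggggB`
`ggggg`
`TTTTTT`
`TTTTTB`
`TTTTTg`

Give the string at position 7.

TTTTBB

Advancing 2 positions from TTTTTg through TTTTTg → TTTTBT reaches term 7.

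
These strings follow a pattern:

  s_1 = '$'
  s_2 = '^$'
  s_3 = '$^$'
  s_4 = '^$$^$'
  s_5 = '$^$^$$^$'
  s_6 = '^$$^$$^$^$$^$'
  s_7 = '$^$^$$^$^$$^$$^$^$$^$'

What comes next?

Each term (from the third on) is the two preceding terms concatenated in order: term 3 = $·^$ = $^$.
So term 8 is ^$$^$$^$^$$^$·$^$^$$^$^$$^$$^$^$$^$.

^$$^$$^$^$$^$$^$^$$^$^$$^$$^$^$$^$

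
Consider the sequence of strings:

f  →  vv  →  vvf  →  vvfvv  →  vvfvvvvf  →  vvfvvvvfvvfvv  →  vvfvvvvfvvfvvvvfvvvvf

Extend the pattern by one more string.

vvfvvvvfvvfvvvvfvvvvfvvfvvvvfvvfvv

Each term (from the third on) is the previous term followed by the one before it: term 3 = vv·f = vvf.
The next term joins vvfvvvvfvvfvvvvfvvvvf and vvfvvvvfvvfvv.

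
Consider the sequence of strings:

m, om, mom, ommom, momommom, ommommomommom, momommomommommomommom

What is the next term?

ommommomommommomommomommommomommom

Each term (from the third on) is the two preceding terms concatenated in order: term 3 = m·om = mom.
So term 8 is ommommomommom·momommomommommomommom.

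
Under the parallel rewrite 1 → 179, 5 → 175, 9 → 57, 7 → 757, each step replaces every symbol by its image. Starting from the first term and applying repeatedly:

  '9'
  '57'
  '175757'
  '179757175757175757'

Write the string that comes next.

17975757757175757179757175757175757179757175757175757

φ(179757175757175757) expands symbol-by-symbol to 179 757 57 757 175 757 179 757 175 757 175 757 179 757 175 757 175 757; joining the 18 pieces gives the next term.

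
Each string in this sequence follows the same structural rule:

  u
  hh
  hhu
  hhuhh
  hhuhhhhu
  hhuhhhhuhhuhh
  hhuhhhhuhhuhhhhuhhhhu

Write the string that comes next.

hhuhhhhuhhuhhhhuhhhhuhhuhhhhuhhuhh

Each term (from the third on) is the previous term followed by the one before it: term 3 = hh·u = hhu.
Continuing: hhuhhhhuhhuhhhhuhhhhu · hhuhhhhuhhuhh gives term 8.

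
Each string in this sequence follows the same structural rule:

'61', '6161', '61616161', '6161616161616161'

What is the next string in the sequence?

61616161616161616161616161616161

s(k+1) = s(k)·s(k) — each term doubles the last.
So the next term is two copies of 6161616161616161.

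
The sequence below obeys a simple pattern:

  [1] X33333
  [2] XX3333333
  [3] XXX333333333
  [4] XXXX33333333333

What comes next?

XXXXX3333333333333

Each string has the form X^{n-1} 3^{2n+1}, where the shown terms are n = 2, 3, 4, 5.
At n = 6 the blocks have lengths 5, 13.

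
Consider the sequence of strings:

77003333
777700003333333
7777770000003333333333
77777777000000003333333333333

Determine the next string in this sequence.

Reading off run lengths: 7 runs 2, 4, 6, 8; 0 runs 2, 4, 6, 8; 3 runs 4, 7, 10, 13 — each is linear in n (n = 1, 2, …).
For the next term, n = 5, so the run lengths are 10, 10, 16.

777777777700000000003333333333333333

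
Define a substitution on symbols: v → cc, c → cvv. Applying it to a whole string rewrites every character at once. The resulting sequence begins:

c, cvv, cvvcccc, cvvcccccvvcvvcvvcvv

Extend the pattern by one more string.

φ(cvvcccccvvcvvcvvcvv) expands symbol-by-symbol to cvv cc cc cvv cvv cvv cvv cvv cc cc cvv cc cc cvv cc cc cvv cc cc; joining the 19 pieces gives the next term.

cvvcccccvvcvvcvvcvvcvvcccccvvcccccvvcccccvvcccc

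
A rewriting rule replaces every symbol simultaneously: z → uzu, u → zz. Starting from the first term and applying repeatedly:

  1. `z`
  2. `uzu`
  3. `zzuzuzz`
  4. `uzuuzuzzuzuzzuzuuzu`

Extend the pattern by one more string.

zzuzuzzzzuzuzzuzuuzuzzuzuzzuzuuzuzzuzuzzzzuzuzz

φ(uzuuzuzzuzuzzuzuuzu) expands symbol-by-symbol to zz uzu zz zz uzu zz uzu uzu zz uzu zz uzu uzu zz uzu zz zz uzu zz; joining the 19 pieces gives the next term.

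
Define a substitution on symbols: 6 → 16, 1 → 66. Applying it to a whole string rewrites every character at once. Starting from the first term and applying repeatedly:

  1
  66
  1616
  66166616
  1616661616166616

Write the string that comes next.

Rewriting the 16 symbols of 1616661616166616 one by one yields 66 16 66 16 16 16 66 16 66 16 66 16 16 16 66 16; concatenated:

66166616161666166616661616166616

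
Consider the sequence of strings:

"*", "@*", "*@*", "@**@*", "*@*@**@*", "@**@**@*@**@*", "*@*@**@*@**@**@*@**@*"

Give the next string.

@**@**@*@**@**@*@**@*@**@**@*@**@*

From term 3 onward, concatenate the second-to-last term with the last: *·@* = *@*, @*·*@* = @**@*, …
Continuing: @**@**@*@**@* · *@*@**@*@**@**@*@**@* gives term 8.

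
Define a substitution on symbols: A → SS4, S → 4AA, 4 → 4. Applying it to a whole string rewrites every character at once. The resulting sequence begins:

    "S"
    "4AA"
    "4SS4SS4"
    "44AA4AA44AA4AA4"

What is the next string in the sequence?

Replace each of the 15 characters of 44AA4AA44AA4AA4 in place — 4 4 SS4 SS4 4 SS4 SS4 4 4 SS4 SS4 4 SS4 SS4 4 — and concatenate.

44SS4SS44SS4SS444SS4SS44SS4SS44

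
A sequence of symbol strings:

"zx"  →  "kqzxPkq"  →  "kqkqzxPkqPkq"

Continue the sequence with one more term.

kqkqkqzxPkqPkqPkq

s(k+1) = kq·s(k)·Pkq, so each term gains kq as a prefix and Pkq as a suffix.
So the next term is kq·kqkqzxPkqPkq·Pkq.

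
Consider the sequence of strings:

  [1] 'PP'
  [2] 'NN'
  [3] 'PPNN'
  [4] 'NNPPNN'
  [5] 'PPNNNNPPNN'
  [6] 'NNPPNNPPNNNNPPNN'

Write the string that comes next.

From term 3 onward, concatenate the second-to-last term with the last: PP·NN = PPNN, NN·PPNN = NNPPNN, …
Continuing: PPNNNNPPNN · NNPPNNPPNNNNPPNN gives term 7.

PPNNNNPPNNNNPPNNPPNNNNPPNN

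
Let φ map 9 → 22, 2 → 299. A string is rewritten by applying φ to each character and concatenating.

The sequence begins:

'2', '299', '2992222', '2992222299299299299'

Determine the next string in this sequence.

29922222992992992992992222299222229922222992222

Applying the rule to each of the 19 symbols of 2992222299299299299 gives the pieces 299 22 22 299 299 299 299 299 22 22 299 22 22 299 22 22 299 22 22, which concatenate to the answer.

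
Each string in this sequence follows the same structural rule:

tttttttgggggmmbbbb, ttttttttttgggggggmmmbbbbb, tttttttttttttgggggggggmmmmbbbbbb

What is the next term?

Term n consists of 3n+1 t's, followed by 2n+1 g's, followed by n m's, followed by n+2 b's, where the shown terms are n = 2, 3, 4.
Setting n = 5 gives 16, 11, 5, 7 characters in each block.

ttttttttttttttttgggggggggggmmmmmbbbbbbb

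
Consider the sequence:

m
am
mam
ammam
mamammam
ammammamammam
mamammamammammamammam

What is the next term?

This is a Fibonacci-style word recurrence s(k) = s(k−2)·s(k−1): e.g. m·am = mam.
So term 8 is ammammamammam·mamammamammammamammam.

ammammamammammamammamammammamammam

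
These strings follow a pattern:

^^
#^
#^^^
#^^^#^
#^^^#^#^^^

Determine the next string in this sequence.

#^^^#^#^^^#^^^#^

This is a Fibonacci-style word recurrence s(k) = s(k−1)·s(k−2): e.g. #^·^^ = #^^^.
So term 6 is #^^^#^#^^^·#^^^#^.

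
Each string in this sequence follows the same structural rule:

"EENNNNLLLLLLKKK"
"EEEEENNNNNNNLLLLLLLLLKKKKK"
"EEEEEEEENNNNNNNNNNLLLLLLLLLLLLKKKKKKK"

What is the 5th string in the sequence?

The n-th term is 3n-1 E's then 3n+1 N's then 3n+3 L's then 2n+1 K's (n = 1, 2, …).
Setting n = 5 gives 14, 16, 18, 11 characters in each block.

EEEEEEEEEEEEEENNNNNNNNNNNNNNNNLLLLLLLLLLLLLLLLLLKKKKKKKKKKK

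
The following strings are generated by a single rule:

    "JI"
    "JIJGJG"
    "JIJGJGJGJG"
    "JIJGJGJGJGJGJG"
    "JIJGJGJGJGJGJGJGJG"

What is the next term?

Every step adds JGJG to the end: s(k+1) = s(k)·JGJG.
So the next term is JIJGJGJGJGJGJGJGJG·JGJG.

JIJGJGJGJGJGJGJGJGJGJG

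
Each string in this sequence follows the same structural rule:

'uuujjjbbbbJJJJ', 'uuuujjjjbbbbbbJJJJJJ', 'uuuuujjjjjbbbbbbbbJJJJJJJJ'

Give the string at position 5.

Each string has the form u^{n+1} j^{n+1} b^{2n} J^{2n}, where the shown terms are n = 2, 3, 4.
Setting n = 6 gives 7, 7, 12, 12 characters in each block.

uuuuuuujjjjjjjbbbbbbbbbbbbJJJJJJJJJJJJ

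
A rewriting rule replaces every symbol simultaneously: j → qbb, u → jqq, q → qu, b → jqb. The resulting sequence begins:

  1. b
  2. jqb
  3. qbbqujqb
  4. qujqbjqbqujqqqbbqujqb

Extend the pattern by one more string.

Applying the rule to each of the 21 symbols of qujqbjqbqujqqqbbqujqb gives the pieces qu jqq qbb qu jqb qbb qu jqb qu jqq qbb qu qu qu jqb jqb qu jqq qbb qu jqb, which concatenate to the answer.

qujqqqbbqujqbqbbqujqbqujqqqbbquququjqbjqbqujqqqbbqujqb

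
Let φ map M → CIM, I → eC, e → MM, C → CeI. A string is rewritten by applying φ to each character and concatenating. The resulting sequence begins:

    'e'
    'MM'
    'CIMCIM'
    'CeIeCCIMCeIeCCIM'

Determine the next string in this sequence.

Rewriting the 16 symbols of CeIeCCIMCeIeCCIM one by one yields CeI MM eC MM CeI CeI eC CIM CeI MM eC MM CeI CeI eC CIM; concatenated:

CeIMMeCMMCeICeIeCCIMCeIMMeCMMCeICeIeCCIM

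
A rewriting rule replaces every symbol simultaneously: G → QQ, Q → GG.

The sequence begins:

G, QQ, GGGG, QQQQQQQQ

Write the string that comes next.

Expanding QQQQQQQQ: Q→GG, Q→GG, Q→GG, Q→GG, Q→GG, Q→GG, Q→GG, Q→GG. Concatenated: GG GG GG GG GG GG GG GG.

GGGGGGGGGGGGGGGG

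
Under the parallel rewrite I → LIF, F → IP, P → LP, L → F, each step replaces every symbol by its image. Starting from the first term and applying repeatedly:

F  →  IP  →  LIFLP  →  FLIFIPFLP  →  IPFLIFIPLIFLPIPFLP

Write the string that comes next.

Rewriting the 18 symbols of IPFLIFIPLIFLPIPFLP one by one yields LIF LP IP F LIF IP LIF LP F LIF IP F LP LIF LP IP F LP; concatenated:

LIFLPIPFLIFIPLIFLPFLIFIPFLPLIFLPIPFLP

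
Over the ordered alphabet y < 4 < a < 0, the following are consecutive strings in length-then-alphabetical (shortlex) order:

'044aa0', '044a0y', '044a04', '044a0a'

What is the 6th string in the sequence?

Advancing 2 positions from 044a0a through 044a0a → 044a00 reaches term 6.

0440yy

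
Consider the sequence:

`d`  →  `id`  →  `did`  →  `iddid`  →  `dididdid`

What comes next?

From term 3 onward, concatenate the second-to-last term with the last: d·id = did, id·did = iddid, …
Continuing: iddid · dididdid gives term 6.

iddiddididdid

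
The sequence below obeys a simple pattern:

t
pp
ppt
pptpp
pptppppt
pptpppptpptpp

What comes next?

Each term (from the third on) is the previous term followed by the one before it: term 3 = pp·t = ppt.
The next term joins pptpppptpptpp and pptppppt.

pptpppptpptpppptppppt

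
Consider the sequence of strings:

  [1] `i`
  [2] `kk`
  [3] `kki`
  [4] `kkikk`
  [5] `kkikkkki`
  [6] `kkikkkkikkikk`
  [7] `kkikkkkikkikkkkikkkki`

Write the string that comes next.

From term 3 onward, concatenate the last term with the second-to-last: kk·i = kki, kki·kk = kkikk, …
Continuing: kkikkkkikkikkkkikkkki · kkikkkkikkikk gives term 8.

kkikkkkikkikkkkikkkkikkikkkkikkikk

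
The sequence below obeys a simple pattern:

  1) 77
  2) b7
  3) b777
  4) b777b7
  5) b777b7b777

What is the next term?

b777b7b777b777b7

From term 3 onward, concatenate the last term with the second-to-last: b7·77 = b777, b777·b7 = b777b7, …
The next term joins b777b7b777 and b777b7.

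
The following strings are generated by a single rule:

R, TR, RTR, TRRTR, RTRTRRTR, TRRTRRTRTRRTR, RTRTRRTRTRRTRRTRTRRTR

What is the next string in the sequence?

TRRTRRTRTRRTRRTRTRRTRTRRTRRTRTRRTR

Each term (from the third on) is the two preceding terms concatenated in order: term 3 = R·TR = RTR.
So term 8 is TRRTRRTRTRRTR·RTRTRRTRTRRTRRTRTRRTR.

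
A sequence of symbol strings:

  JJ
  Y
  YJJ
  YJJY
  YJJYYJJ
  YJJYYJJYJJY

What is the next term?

Each term (from the third on) is the previous term followed by the one before it: term 3 = Y·JJ = YJJ.
Continuing: YJJYYJJYJJY · YJJYYJJ gives term 7.

YJJYYJJYJJYYJJYYJJ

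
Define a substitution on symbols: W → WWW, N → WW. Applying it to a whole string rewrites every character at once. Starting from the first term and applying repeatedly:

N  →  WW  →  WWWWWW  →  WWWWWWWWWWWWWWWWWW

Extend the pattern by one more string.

WWWWWWWWWWWWWWWWWWWWWWWWWWWWWWWWWWWWWWWWWWWWWWWWWWWWWW

φ(WWWWWWWWWWWWWWWWWW) expands symbol-by-symbol to WWW WWW WWW WWW WWW WWW WWW WWW WWW WWW WWW WWW WWW WWW WWW WWW WWW WWW; joining the 18 pieces gives the next term.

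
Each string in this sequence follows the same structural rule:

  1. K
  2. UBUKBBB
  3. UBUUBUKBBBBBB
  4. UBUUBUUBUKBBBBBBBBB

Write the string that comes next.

Each term wraps the previous one in UBU on the left and BBB on the right.
Applying this once more to UBUUBUUBUKBBBBBBBBB:

UBUUBUUBUUBUKBBBBBBBBBBBB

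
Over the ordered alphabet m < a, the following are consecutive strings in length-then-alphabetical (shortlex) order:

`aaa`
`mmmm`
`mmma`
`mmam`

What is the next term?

Find the rightmost character of mmam below a, bump it to the next letter, and reset everything to its right to m.

mmaa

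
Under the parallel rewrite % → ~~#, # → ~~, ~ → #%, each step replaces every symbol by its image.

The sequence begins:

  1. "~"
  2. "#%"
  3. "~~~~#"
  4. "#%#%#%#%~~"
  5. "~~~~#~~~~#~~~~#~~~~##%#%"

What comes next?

Rewriting the 24 symbols of ~~~~#~~~~#~~~~#~~~~##%#% one by one yields #% #% #% #% ~~ #% #% #% #% ~~ #% #% #% #% ~~ #% #% #% #% ~~ ~~ ~~# ~~ ~~#; concatenated:

#%#%#%#%~~#%#%#%#%~~#%#%#%#%~~#%#%#%#%~~~~~~#~~~~#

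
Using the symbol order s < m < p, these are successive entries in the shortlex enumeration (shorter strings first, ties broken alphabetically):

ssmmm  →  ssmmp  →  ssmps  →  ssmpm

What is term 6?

Advancing 2 positions from ssmpm through ssmpm → ssmpp reaches term 6.

sspss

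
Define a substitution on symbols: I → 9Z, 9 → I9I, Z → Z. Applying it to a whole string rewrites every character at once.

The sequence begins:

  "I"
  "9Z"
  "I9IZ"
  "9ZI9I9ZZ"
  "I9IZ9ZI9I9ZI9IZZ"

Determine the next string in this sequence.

9ZI9I9ZZI9IZ9ZI9I9ZI9IZ9ZI9I9ZZZ

Replace each of the 16 characters of I9IZ9ZI9I9ZI9IZZ in place — 9Z I9I 9Z Z I9I Z 9Z I9I 9Z I9I Z 9Z I9I 9Z Z Z — and concatenate.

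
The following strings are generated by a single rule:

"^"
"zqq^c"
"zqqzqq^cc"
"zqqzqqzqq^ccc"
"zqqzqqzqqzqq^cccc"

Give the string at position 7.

zqqzqqzqqzqqzqqzqq^cccccc

s(k+1) = zqq·s(k)·c, so each term gains zqq as a prefix and c as a suffix.
From zqqzqqzqqzqq^cccc, 2 further steps: zqqzqqzqqzqq^cccc → zqqzqqzqqzqqzqq^ccccc → (answer).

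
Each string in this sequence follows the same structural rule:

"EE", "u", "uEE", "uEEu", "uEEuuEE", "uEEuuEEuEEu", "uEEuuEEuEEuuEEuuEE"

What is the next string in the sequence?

uEEuuEEuEEuuEEuuEEuEEuuEEuEEu

This is a Fibonacci-style word recurrence s(k) = s(k−1)·s(k−2): e.g. u·EE = uEE.
Continuing: uEEuuEEuEEuuEEuuEE · uEEuuEEuEEu gives term 8.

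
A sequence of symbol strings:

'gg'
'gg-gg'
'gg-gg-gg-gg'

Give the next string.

s(k+1) = s(k)·-·s(k) — each term doubles the last with '-' between the halves.
Doubling gg-gg-gg-gg with '-' between the halves:

gg-gg-gg-gg-gg-gg-gg-gg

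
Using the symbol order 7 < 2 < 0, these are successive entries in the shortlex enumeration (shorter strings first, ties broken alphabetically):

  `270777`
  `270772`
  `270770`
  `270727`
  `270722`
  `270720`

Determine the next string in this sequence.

270707

The successor of 270720 increments the rightmost position that isn't already 0 and resets every position after it to 7.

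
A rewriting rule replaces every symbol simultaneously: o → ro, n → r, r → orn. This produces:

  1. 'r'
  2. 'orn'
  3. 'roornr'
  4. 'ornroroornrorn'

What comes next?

roornrornroornroroornrornroornr

Applying the rule to each of the 14 symbols of ornroroornrorn gives the pieces ro orn r orn ro orn ro ro orn r orn ro orn r, which concatenate to the answer.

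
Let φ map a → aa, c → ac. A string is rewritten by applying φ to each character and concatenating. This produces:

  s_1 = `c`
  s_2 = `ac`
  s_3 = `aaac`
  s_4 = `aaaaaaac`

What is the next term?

aaaaaaaaaaaaaaac

Apply φ to aaaaaaac symbol by symbol: a→aa, a→aa, a→aa, a→aa, a→aa, a→aa, a→aa, c→ac; joined: aa aa aa aa aa aa aa ac.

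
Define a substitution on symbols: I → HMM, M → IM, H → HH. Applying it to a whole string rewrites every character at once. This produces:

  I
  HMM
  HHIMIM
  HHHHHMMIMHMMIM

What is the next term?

HHHHHHHHHHIMIMHMMIMHHIMIMHMMIM

φ(HHHHHMMIMHMMIM) expands symbol-by-symbol to HH HH HH HH HH IM IM HMM IM HH IM IM HMM IM; joining the 14 pieces gives the next term.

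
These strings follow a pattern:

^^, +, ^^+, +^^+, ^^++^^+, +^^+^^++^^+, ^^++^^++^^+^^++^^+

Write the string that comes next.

+^^+^^++^^+^^++^^++^^+^^++^^+

From term 3 onward, concatenate the second-to-last term with the last: ^^·+ = ^^+, +·^^+ = +^^+, …
The next term joins +^^+^^++^^+ and ^^++^^++^^+^^++^^+.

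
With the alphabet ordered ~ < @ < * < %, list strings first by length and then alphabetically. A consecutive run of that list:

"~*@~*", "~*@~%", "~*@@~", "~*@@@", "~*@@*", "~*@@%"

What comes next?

The successor of ~*@@% increments the rightmost position that isn't already % and resets every position after it to ~.

~*@*~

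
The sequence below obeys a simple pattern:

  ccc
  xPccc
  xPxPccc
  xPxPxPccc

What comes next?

The strings grow by a fixed prefix xP each time.
Applying this once more to xPxPxPccc:

xPxPxPxPccc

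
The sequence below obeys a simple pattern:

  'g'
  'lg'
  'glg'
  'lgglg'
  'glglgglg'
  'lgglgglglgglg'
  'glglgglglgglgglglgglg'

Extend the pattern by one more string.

lgglgglglgglgglglgglglgglgglglgglg

Each term (from the third on) is the two preceding terms concatenated in order: term 3 = g·lg = glg.
The next term joins lgglgglglgglg and glglgglglgglgglglgglg.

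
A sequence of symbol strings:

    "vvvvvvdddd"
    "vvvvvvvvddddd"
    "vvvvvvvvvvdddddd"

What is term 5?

Term n consists of 2n v's, followed by n+1 d's, where the shown terms are n = 3, 4, 5.
Setting n = 7 gives 14, 8 characters in each block.

vvvvvvvvvvvvvvdddddddd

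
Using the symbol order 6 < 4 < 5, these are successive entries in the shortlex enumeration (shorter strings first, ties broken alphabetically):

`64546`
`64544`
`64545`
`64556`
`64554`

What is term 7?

Continuing the enumeration 2 steps past 64554: 64554 → 64555 → (answer).

65666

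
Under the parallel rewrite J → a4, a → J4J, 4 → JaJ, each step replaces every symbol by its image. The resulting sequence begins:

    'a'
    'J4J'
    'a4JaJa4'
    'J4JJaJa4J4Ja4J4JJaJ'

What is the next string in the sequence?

Rewriting the 19 symbols of J4JJaJa4J4Ja4J4JJaJ one by one yields a4 JaJ a4 a4 J4J a4 J4J JaJ a4 JaJ a4 J4J JaJ a4 JaJ a4 a4 J4J a4; concatenated:

a4JaJa4a4J4Ja4J4JJaJa4JaJa4J4JJaJa4JaJa4a4J4Ja4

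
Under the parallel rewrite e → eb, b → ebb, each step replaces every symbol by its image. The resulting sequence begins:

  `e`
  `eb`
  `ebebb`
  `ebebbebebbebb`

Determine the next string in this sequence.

Replace each of the 13 characters of ebebbebebbebb in place — eb ebb eb ebb ebb eb ebb eb ebb ebb eb ebb ebb — and concatenate.

ebebbebebbebbebebbebebbebbebebbebb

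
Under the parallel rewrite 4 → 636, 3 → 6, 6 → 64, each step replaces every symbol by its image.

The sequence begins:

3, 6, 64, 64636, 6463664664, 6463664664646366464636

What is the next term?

64636646646463664646366463664664646366463664664

Replace each of the 22 characters of 6463664664646366464636 in place — 64 636 64 6 64 64 636 64 64 636 64 636 64 6 64 64 636 64 636 64 6 64 — and concatenate.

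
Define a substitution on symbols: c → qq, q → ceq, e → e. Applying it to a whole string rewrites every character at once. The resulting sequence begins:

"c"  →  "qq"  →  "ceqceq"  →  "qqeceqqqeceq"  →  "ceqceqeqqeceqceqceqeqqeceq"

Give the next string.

Rewriting the 26 symbols of ceqceqeqqeceqceqceqeqqeceq one by one yields qq e ceq qq e ceq e ceq ceq e qq e ceq qq e ceq qq e ceq e ceq ceq e qq e ceq; concatenated:

qqeceqqqeceqeceqceqeqqeceqqqeceqqqeceqeceqceqeqqeceq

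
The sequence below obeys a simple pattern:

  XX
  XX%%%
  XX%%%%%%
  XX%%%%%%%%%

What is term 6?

XX%%%%%%%%%%%%%%%

The strings grow by a fixed suffix %%% each time.
From XX%%%%%%%%%, 2 further steps: XX%%%%%%%%% → XX%%%%%%%%%%%% → (answer).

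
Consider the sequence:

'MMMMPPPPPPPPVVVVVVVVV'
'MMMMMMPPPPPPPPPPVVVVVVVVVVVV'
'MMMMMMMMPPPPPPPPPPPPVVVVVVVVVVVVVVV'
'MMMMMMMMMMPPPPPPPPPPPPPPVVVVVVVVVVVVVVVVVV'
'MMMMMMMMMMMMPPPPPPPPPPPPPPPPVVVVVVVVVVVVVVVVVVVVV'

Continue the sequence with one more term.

MMMMMMMMMMMMMMPPPPPPPPPPPPPPPPPPVVVVVVVVVVVVVVVVVVVVVVVV

The n-th term is 2n-2 M's then 2n+2 P's then 3n V's, where the shown terms are n = 3, 4, 5, 6, 7.
Setting n = 8 gives 14, 18, 24 characters in each block.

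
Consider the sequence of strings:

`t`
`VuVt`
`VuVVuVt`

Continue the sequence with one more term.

The strings grow by a fixed prefix VuV each time.
Applying this once more to VuVVuVt:

VuVVuVVuVt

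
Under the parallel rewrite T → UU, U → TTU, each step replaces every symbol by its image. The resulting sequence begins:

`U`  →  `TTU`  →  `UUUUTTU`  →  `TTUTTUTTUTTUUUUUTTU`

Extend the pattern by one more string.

Rewriting the 19 symbols of TTUTTUTTUTTUUUUUTTU one by one yields UU UU TTU UU UU TTU UU UU TTU UU UU TTU TTU TTU TTU TTU UU UU TTU; concatenated:

UUUUTTUUUUUTTUUUUUTTUUUUUTTUTTUTTUTTUTTUUUUUTTU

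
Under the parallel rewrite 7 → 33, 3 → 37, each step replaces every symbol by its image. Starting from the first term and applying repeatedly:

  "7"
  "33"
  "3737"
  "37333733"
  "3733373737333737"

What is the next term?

Rewriting the 16 symbols of 3733373737333737 one by one yields 37 33 37 37 37 33 37 33 37 33 37 37 37 33 37 33; concatenated:

37333737373337333733373737333733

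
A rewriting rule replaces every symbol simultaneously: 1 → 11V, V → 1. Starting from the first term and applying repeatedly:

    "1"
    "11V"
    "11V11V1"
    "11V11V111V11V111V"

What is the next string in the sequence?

11V11V111V11V111V11V11V111V11V111V11V11V1

Applying the rule to each of the 17 symbols of 11V11V111V11V111V gives the pieces 11V 11V 1 11V 11V 1 11V 11V 11V 1 11V 11V 1 11V 11V 11V 1, which concatenate to the answer.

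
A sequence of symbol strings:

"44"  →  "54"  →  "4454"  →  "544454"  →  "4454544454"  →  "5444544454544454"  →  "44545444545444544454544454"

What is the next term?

544454445454445444545444545444544454544454

Each term (from the third on) is the two preceding terms concatenated in order: term 3 = 44·54 = 4454.
The next term joins 5444544454544454 and 44545444545444544454544454.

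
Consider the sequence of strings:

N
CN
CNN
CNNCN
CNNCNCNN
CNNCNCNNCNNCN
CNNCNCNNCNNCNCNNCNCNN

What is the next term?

This is a Fibonacci-style word recurrence s(k) = s(k−1)·s(k−2): e.g. CN·N = CNN.
Continuing: CNNCNCNNCNNCNCNNCNCNN · CNNCNCNNCNNCN gives term 8.

CNNCNCNNCNNCNCNNCNCNNCNNCNCNNCNNCN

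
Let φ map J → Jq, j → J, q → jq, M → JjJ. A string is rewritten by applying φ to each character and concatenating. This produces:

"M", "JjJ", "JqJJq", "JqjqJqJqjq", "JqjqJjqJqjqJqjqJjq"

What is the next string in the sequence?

Rewriting the 18 symbols of JqjqJjqJqjqJqjqJjq one by one yields Jq jq J jq Jq J jq Jq jq J jq Jq jq J jq Jq J jq; concatenated:

JqjqJjqJqJjqJqjqJjqJqjqJjqJqJjq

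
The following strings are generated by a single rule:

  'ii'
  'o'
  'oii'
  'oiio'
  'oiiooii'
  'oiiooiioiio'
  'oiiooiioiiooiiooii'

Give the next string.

Each term (from the third on) is the previous term followed by the one before it: term 3 = o·ii = oii.
Continuing: oiiooiioiiooiiooii · oiiooiioiio gives term 8.

oiiooiioiiooiiooiioiiooiioiio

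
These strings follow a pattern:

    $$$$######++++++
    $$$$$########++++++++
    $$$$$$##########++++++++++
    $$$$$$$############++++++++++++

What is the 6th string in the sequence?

Each string has the form $^{n+1} #^{2n} +^{2n}, where the shown terms are n = 3, 4, 5, 6.
Setting n = 8 gives 9, 16, 16 characters in each block.

$$$$$$$$$################++++++++++++++++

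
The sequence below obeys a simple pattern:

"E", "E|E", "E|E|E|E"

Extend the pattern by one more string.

Every step duplicates the string with '|' between the halves.
Doubling E|E|E|E with '|' between the halves:

E|E|E|E|E|E|E|E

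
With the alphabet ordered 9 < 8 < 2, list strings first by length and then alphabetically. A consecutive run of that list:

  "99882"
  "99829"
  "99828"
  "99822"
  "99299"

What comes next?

The successor of 99299 increments the rightmost position that isn't already 2 and resets every position after it to 9.

99298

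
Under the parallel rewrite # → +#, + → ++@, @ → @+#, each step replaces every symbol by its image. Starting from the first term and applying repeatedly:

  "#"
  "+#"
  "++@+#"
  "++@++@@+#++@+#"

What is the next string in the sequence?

φ(++@++@@+#++@+#) expands symbol-by-symbol to ++@ ++@ @+# ++@ ++@ @+# @+# ++@ +# ++@ ++@ @+# ++@ +#; joining the 14 pieces gives the next term.

++@++@@+#++@++@@+#@+#++@+#++@++@@+#++@+#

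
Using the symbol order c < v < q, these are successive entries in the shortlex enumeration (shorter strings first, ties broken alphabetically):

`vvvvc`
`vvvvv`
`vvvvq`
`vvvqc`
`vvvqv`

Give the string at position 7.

vvqcc

Stepping forward 2 times from vvvqv: vvvqv → vvvqq, then the target.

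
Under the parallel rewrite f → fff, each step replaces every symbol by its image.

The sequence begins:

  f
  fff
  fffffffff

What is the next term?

fffffffffffffffffffffffffff

Apply φ to fffffffff symbol by symbol: f→fff, f→fff, f→fff, f→fff, f→fff, f→fff, f→fff, f→fff, f→fff; joined: fff fff fff fff fff fff fff fff fff.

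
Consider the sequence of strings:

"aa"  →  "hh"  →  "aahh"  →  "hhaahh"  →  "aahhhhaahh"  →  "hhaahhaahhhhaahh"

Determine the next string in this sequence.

aahhhhaahhhhaahhaahhhhaahh

This is a Fibonacci-style word recurrence s(k) = s(k−2)·s(k−1): e.g. aa·hh = aahh.
Continuing: aahhhhaahh · hhaahhaahhhhaahh gives term 7.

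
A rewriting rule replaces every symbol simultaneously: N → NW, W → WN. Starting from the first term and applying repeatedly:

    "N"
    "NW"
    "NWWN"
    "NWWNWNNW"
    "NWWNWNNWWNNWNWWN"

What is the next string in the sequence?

Rewriting the 16 symbols of NWWNWNNWWNNWNWWN one by one yields NW WN WN NW WN NW NW WN WN NW NW WN NW WN WN NW; concatenated:

NWWNWNNWWNNWNWWNWNNWNWWNNWWNWNNW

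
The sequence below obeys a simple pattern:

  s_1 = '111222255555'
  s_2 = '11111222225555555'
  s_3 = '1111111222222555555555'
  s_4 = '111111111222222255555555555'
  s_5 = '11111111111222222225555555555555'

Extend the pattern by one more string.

Each string has the form 1^{2n-1} 2^{n+2} 5^{2n+1}, where the shown terms are n = 2, 3, 4, 5, 6.
Setting n = 7 gives 13, 9, 15 characters in each block.

1111111111111222222222555555555555555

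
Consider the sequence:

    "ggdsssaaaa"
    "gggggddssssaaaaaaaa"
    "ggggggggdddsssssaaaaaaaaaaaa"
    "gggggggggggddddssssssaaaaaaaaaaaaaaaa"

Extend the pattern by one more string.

ggggggggggggggdddddsssssssaaaaaaaaaaaaaaaaaaaa

Term n consists of 3n-1 g's, followed by n d's, followed by n+2 s's, followed by 4n a's (n = 1, 2, …).
Setting n = 5 gives 14, 5, 7, 20 characters in each block.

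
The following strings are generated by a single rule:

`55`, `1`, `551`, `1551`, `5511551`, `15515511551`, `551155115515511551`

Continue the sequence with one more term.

15515511551551155115515511551

From term 3 onward, concatenate the second-to-last term with the last: 55·1 = 551, 1·551 = 1551, …
The next term joins 15515511551 and 551155115515511551.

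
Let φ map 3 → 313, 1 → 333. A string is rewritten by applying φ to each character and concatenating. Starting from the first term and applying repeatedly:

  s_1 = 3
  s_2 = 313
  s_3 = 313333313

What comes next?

Apply φ to 313333313 symbol by symbol: 3→313, 1→333, 3→313, 3→313, 3→313, 3→313, 3→313, 1→333, 3→313; joined: 313 333 313 313 313 313 313 333 313.

313333313313313313313333313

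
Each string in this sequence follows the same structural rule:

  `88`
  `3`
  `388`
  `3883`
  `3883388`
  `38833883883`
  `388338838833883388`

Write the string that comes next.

This is a Fibonacci-style word recurrence s(k) = s(k−1)·s(k−2): e.g. 3·88 = 388.
So term 8 is 388338838833883388·38833883883.

38833883883388338838833883883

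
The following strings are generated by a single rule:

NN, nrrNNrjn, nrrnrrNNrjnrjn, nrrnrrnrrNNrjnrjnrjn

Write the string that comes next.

nrrnrrnrrnrrNNrjnrjnrjnrjn

Each term wraps the previous one in nrr on the left and rjn on the right.
So the next term is nrr·nrrnrrnrrNNrjnrjnrjn·rjn.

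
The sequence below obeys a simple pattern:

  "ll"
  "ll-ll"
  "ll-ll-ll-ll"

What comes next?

Every step duplicates the string with '-' between the halves.
Doubling ll-ll-ll-ll with '-' between the halves:

ll-ll-ll-ll-ll-ll-ll-ll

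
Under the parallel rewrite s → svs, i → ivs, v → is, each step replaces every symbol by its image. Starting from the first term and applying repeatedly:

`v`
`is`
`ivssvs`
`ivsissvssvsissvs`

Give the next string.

ivsissvsivssvssvsissvssvsissvsivssvssvsissvs

Applying the rule to each of the 16 symbols of ivsissvssvsissvs gives the pieces ivs is svs ivs svs svs is svs svs is svs ivs svs svs is svs, which concatenate to the answer.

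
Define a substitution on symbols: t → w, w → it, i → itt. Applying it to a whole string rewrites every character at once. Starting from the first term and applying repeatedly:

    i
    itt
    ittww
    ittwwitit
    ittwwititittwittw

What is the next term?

φ(ittwwititittwittw) expands symbol-by-symbol to itt w w it it itt w itt w itt w w it itt w w it; joining the 17 pieces gives the next term.

ittwwititittwittwittwwitittwwit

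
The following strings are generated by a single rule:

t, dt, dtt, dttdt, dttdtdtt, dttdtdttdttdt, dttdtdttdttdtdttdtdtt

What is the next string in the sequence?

dttdtdttdttdtdttdtdttdttdtdttdttdt

This is a Fibonacci-style word recurrence s(k) = s(k−1)·s(k−2): e.g. dt·t = dtt.
So term 8 is dttdtdttdttdtdttdtdtt·dttdtdttdttdt.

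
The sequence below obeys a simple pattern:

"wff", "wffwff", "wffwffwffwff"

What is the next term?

s(k+1) = s(k)·s(k) — each term doubles the last.
One more doubling of wffwffwffwff gives the answer.

wffwffwffwffwffwffwffwff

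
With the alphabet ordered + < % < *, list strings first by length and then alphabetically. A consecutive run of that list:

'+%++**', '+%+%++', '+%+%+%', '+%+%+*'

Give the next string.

The successor of +%+%+* increments the rightmost position that isn't already * and resets every position after it to +.

+%+%%+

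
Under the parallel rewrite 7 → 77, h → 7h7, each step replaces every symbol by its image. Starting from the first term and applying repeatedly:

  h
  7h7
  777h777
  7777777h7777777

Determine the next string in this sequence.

Rewriting the 15 symbols of 7777777h7777777 one by one yields 77 77 77 77 77 77 77 7h7 77 77 77 77 77 77 77; concatenated:

777777777777777h777777777777777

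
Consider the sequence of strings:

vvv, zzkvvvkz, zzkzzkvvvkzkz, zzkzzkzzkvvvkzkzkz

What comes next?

Every step adds zzk to the front and kz to the end of the previous string.
Applying this once more to zzkzzkzzkvvvkzkzkz:

zzkzzkzzkzzkvvvkzkzkzkz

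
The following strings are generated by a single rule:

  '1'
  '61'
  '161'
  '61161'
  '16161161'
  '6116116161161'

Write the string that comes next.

This is a Fibonacci-style word recurrence s(k) = s(k−2)·s(k−1): e.g. 1·61 = 161.
So term 7 is 16161161·6116116161161.

161611616116116161161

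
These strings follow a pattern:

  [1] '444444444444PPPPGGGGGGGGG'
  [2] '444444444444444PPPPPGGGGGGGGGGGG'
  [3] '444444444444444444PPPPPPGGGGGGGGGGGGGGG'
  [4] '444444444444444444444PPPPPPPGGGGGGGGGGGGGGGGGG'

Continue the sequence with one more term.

Reading off run lengths: 4 runs 12, 15, 18, 21; P runs 4, 5, 6, 7; G runs 9, 12, 15, 18 — each is linear in n, where the shown terms are n = 3, 4, 5, 6.
Setting n = 7 gives 24, 8, 21 characters in each block.

444444444444444444444444PPPPPPPPGGGGGGGGGGGGGGGGGGGGG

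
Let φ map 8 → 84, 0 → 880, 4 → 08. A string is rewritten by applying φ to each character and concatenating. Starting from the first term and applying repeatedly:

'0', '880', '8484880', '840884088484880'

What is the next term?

Rewriting the 15 symbols of 840884088484880 one by one yields 84 08 880 84 84 08 880 84 84 08 84 08 84 84 880; concatenated:

840888084840888084840884088484880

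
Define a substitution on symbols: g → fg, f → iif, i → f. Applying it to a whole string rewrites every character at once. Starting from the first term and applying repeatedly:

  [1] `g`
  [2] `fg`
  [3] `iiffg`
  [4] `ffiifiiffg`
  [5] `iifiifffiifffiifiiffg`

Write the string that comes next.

φ(iifiifffiifffiifiiffg) expands symbol-by-symbol to f f iif f f iif iif iif f f iif iif iif f f iif f f iif iif fg; joining the 21 pieces gives the next term.

ffiifffiifiifiifffiifiifiifffiifffiifiiffg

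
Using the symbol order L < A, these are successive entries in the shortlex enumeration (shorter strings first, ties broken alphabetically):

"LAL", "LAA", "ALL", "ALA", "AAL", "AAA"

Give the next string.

After AAA the length-3 strings are exhausted; the first length-4 string is 4 copies of L.

LLLL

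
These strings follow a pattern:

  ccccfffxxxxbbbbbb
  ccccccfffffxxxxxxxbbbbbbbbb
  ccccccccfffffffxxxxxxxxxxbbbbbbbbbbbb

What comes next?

ccccccccccfffffffffxxxxxxxxxxxxxbbbbbbbbbbbbbbb

The n-th term is 2n c's then 2n-1 f's then 3n-2 x's then 3n b's, where the shown terms are n = 2, 3, 4.
At n = 5 the blocks have lengths 10, 9, 13, 15.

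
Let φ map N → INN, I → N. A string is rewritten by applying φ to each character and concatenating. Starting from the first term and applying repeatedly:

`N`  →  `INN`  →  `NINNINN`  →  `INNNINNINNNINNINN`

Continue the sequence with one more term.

NINNINNINNNINNINNNINNINNINNNINNINNNINNINN

Applying the rule to each of the 17 symbols of INNNINNINNNINNINN gives the pieces N INN INN INN N INN INN N INN INN INN N INN INN N INN INN, which concatenate to the answer.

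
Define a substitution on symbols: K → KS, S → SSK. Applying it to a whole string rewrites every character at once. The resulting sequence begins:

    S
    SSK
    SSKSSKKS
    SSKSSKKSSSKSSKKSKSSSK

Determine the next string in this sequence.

SSKSSKKSSSKSSKKSKSSSKSSKSSKKSSSKSSKKSKSSSKKSSSKSSKSSKKS

φ(SSKSSKKSSSKSSKKSKSSSK) expands symbol-by-symbol to SSK SSK KS SSK SSK KS KS SSK SSK SSK KS SSK SSK KS KS SSK KS SSK SSK SSK KS; joining the 21 pieces gives the next term.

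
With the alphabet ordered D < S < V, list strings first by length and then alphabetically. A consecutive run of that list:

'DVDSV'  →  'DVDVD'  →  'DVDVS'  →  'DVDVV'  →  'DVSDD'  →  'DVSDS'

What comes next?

Treat DVSDS as a base-3 numeral over the given alphabet and add one, carrying through any trailing V's.

DVSDV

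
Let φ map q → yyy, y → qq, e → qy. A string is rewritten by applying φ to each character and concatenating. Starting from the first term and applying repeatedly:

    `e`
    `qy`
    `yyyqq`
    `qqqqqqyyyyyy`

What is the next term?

yyyyyyyyyyyyyyyyyyqqqqqqqqqqqq

Expanding qqqqqqyyyyyy: q→yyy, q→yyy, q→yyy, q→yyy, q→yyy, q→yyy, y→qq, y→qq, y→qq, y→qq, y→qq, y→qq. Concatenated: yyy yyy yyy yyy yyy yyy qq qq qq qq qq qq.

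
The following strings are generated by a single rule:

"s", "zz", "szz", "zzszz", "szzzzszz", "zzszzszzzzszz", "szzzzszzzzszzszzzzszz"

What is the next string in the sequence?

zzszzszzzzszzszzzzszzzzszzszzzzszz

Each term (from the third on) is the two preceding terms concatenated in order: term 3 = s·zz = szz.
The next term joins zzszzszzzzszz and szzzzszzzzszzszzzzszz.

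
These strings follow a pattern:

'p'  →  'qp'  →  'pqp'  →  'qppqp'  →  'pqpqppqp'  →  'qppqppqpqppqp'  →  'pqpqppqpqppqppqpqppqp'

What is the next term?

qppqppqpqppqppqpqppqpqppqppqpqppqp

Each term (from the third on) is the two preceding terms concatenated in order: term 3 = p·qp = pqp.
The next term joins qppqppqpqppqp and pqpqppqpqppqppqpqppqp.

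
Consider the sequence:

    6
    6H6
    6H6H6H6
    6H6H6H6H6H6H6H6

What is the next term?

Every step duplicates the string with 'H' between the halves.
Doubling 6H6H6H6H6H6H6H6 with 'H' between the halves:

6H6H6H6H6H6H6H6H6H6H6H6H6H6H6H6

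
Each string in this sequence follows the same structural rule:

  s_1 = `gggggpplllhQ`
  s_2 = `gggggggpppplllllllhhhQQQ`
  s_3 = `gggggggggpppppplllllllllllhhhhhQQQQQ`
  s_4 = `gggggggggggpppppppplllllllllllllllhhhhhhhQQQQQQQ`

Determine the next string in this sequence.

Term n consists of 2n+3 g's, followed by 2n p's, followed by 4n-1 l's, followed by 2n-1 h's, followed by 2n-1 Q's (n = 1, 2, …).
Setting n = 5 gives 13, 10, 19, 9, 9 characters in each block.

gggggggggggggpppppppppplllllllllllllllllllhhhhhhhhhQQQQQQQQQ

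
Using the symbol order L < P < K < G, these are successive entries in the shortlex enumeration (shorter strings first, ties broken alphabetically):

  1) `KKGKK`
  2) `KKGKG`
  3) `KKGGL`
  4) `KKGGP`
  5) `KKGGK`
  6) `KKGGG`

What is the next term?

The successor of KKGGG increments the rightmost position that isn't already G and resets every position after it to L.

KGLLL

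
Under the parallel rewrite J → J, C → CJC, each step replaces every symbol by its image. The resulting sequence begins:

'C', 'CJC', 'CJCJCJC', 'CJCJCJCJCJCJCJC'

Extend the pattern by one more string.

φ(CJCJCJCJCJCJCJC) expands symbol-by-symbol to CJC J CJC J CJC J CJC J CJC J CJC J CJC J CJC; joining the 15 pieces gives the next term.

CJCJCJCJCJCJCJCJCJCJCJCJCJCJCJC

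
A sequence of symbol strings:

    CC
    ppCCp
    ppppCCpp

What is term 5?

Every step adds pp to the front and p to the end of the previous string.
From ppppCCpp, 2 further steps: ppppCCpp → ppppppCCppp → (answer).

ppppppppCCpppp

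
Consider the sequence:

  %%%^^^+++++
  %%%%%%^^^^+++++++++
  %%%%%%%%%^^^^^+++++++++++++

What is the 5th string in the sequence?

%%%%%%%%%%%%%%%^^^^^^^+++++++++++++++++++++

The n-th term is 3n %'s then n+2 ^'s then 4n+1 +'s (n = 1, 2, …).
Setting n = 5 gives 15, 7, 21 characters in each block.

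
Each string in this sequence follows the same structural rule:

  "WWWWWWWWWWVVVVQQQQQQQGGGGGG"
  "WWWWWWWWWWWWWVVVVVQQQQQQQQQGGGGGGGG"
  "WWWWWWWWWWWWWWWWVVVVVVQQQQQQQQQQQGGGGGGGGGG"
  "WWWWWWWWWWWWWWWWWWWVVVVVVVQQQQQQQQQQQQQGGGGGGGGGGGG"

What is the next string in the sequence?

Reading off run lengths: W runs 10, 13, 16, 19; V runs 4, 5, 6, 7; Q runs 7, 9, 11, 13; G runs 6, 8, 10, 12 — each is linear in n, where the shown terms are n = 3, 4, 5, 6.
For the next term, n = 7, so the run lengths are 22, 8, 15, 14.

WWWWWWWWWWWWWWWWWWWWWWVVVVVVVVQQQQQQQQQQQQQQQGGGGGGGGGGGGGG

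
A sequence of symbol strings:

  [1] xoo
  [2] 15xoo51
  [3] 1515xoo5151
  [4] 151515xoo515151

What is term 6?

s(k+1) = 15·s(k)·51, so each term gains 15 as a prefix and 51 as a suffix.
From 151515xoo515151, 2 further steps: 151515xoo515151 → 15151515xoo51515151 → (answer).

1515151515xoo5151515151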